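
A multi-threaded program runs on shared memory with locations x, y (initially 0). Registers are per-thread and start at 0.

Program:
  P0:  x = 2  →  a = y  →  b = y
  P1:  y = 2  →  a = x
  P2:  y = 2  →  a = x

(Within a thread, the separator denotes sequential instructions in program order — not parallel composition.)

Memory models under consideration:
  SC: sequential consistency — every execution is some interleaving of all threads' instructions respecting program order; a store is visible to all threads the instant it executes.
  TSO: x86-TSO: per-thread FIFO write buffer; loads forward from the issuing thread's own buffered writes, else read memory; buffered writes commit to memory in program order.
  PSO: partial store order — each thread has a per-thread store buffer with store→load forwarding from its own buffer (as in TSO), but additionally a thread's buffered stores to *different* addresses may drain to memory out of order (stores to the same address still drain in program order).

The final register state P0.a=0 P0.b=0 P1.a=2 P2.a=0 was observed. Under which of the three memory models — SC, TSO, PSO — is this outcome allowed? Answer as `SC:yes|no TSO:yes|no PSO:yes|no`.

outcome vector order: (P0.a,P0.b,P1.a,P2.a)
[SC] allowed = {0022, 0222, 2200, 2202, 2220, 2222}
[TSO] allowed = {0000, 0002, 0020, 0022, 0200, 0202, 0220, 0222, 2200, 2202, 2220, 2222}
[PSO] allowed = {0000, 0002, 0020, 0022, 0200, 0202, 0220, 0222, 2200, 2202, 2220, 2222}
target 0020 ∈ {TSO,PSO}

SC:no TSO:yes PSO:yes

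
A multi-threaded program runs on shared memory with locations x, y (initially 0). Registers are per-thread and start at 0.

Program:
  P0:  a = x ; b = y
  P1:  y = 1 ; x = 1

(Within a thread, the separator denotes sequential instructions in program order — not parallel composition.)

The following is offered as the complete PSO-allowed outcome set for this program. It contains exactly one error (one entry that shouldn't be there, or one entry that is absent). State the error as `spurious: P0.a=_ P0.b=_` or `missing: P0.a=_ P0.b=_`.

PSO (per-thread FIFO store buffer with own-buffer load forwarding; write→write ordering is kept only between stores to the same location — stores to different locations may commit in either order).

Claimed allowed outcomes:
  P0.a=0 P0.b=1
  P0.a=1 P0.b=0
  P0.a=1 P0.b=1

outcome vector order: (P0.a,P0.b)
PSO (4): <0 0>; <0 1>; <1 0>; <1 1>
PSO∖claimed = {<0 0>}

missing: P0.a=0 P0.b=0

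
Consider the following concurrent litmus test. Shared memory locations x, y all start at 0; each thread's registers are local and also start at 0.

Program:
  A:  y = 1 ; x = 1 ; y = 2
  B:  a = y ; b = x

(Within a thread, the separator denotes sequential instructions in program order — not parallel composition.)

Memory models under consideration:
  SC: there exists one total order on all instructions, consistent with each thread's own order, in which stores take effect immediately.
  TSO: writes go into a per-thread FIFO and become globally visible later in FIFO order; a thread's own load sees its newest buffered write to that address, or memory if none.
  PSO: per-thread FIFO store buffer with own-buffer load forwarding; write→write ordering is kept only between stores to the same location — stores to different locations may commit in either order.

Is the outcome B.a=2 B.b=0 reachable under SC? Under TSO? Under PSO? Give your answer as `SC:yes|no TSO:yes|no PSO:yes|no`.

outcome vector order: (B.a,B.b)
SC (5): 00 01 10 11 21
TSO (5): 00 01 10 11 21
PSO (6): 00 01 10 11 20 21
target 20 ∈ {PSO}

SC:no TSO:no PSO:yes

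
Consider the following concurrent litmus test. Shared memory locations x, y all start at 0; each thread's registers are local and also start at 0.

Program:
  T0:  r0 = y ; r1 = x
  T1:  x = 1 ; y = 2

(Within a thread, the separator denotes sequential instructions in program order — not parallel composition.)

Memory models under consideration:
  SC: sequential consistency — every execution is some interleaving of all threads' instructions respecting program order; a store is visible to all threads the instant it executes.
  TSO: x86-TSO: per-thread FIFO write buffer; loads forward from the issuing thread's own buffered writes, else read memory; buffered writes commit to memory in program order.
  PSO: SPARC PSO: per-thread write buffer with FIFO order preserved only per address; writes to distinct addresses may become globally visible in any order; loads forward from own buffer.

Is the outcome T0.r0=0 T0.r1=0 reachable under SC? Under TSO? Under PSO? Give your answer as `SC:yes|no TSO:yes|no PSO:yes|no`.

outcome vector order: (T0.r0,T0.r1)
SC (3): (0,0); (0,1); (2,1)
TSO (3): (0,0); (0,1); (2,1)
PSO (4): (0,0); (0,1); (2,0); (2,1)
target (0,0) ∈ {SC,TSO,PSO}

SC:yes TSO:yes PSO:yes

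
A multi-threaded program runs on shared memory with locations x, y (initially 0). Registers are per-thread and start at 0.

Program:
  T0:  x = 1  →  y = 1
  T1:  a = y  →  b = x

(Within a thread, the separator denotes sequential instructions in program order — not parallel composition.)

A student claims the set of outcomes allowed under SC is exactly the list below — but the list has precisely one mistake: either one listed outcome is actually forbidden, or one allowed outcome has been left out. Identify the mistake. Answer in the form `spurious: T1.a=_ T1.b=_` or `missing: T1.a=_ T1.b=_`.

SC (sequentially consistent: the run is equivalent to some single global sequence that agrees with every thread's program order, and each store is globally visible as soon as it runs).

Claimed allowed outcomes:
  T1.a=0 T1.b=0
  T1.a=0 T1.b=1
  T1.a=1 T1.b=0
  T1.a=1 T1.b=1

spurious: T1.a=1 T1.b=0

outcome vector order: (T1.a,T1.b)
SC (3): (0,0), (0,1), (1,1)
claimed∖SC = {(1,0)}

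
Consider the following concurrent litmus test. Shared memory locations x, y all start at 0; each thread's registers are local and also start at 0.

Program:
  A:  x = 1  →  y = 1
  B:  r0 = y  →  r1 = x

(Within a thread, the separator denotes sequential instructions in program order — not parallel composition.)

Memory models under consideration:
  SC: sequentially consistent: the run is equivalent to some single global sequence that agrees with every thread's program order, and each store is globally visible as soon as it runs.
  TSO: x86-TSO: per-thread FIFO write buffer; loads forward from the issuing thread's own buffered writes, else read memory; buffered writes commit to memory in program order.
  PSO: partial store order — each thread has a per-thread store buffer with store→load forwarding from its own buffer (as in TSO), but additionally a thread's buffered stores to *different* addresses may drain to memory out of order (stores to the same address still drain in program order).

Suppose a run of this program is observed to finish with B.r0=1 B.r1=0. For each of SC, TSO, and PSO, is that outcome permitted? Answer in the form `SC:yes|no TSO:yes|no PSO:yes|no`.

outcome vector order: (B.r0,B.r1)
SC: 3 outcomes — {00; 01; 11}
TSO: 3 outcomes — {00; 01; 11}
PSO: 4 outcomes — {00; 01; 10; 11}
target 10 ∈ {PSO}

SC:no TSO:no PSO:yes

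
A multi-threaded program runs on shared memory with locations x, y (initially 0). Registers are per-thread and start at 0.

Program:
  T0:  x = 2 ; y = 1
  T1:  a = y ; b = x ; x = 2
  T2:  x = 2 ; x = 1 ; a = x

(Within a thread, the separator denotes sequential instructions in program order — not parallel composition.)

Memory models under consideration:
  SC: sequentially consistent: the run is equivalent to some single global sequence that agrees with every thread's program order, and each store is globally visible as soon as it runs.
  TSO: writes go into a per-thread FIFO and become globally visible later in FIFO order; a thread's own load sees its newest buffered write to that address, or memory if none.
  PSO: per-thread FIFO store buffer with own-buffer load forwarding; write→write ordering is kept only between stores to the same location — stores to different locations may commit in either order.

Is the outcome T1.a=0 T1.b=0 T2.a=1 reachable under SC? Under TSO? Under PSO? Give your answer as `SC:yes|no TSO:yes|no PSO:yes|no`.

outcome vector order: (T1.a,T1.b,T2.a)
under SC → 0/0/1; 0/0/2; 0/1/1; 0/1/2; 0/2/1; 0/2/2; 1/1/1; 1/1/2; 1/2/1; 1/2/2
under TSO → 0/0/1; 0/0/2; 0/1/1; 0/1/2; 0/2/1; 0/2/2; 1/1/1; 1/1/2; 1/2/1; 1/2/2
under PSO → 0/0/1; 0/0/2; 0/1/1; 0/1/2; 0/2/1; 0/2/2; 1/0/1; 1/0/2; 1/1/1; 1/1/2; 1/2/1; 1/2/2
target 0/0/1 ∈ {SC,TSO,PSO}

SC:yes TSO:yes PSO:yes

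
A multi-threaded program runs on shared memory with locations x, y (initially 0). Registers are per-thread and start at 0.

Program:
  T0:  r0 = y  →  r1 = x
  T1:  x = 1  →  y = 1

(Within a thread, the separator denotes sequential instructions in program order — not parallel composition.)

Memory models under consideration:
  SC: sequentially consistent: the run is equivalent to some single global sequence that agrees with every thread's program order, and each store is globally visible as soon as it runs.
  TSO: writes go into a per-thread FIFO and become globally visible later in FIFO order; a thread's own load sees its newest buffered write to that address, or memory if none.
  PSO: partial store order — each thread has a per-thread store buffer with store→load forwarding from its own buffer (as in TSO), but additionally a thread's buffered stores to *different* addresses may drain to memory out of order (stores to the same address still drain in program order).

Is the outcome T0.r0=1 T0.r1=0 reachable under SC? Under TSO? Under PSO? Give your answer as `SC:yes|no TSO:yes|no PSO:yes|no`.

SC:no TSO:no PSO:yes

outcome vector order: (T0.r0,T0.r1)
under SC → <0 0>; <0 1>; <1 1>
under TSO → <0 0>; <0 1>; <1 1>
under PSO → <0 0>; <0 1>; <1 0>; <1 1>
target <1 0> ∈ {PSO}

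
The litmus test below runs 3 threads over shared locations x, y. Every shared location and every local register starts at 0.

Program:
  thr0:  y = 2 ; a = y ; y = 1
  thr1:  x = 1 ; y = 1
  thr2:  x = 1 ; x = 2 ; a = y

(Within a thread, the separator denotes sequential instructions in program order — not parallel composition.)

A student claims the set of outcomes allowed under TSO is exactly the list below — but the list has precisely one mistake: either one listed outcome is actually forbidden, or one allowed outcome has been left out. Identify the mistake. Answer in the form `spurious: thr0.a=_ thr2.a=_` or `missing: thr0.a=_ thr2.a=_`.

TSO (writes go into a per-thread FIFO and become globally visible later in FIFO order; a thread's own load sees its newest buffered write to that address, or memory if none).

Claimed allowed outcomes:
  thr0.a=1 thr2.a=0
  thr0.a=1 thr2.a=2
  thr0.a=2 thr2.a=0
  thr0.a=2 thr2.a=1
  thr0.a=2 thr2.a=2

outcome vector order: (thr0.a,thr2.a)
TSO (6): <1 0>; <1 1>; <1 2>; <2 0>; <2 1>; <2 2>
TSO∖claimed = {<1 1>}

missing: thr0.a=1 thr2.a=1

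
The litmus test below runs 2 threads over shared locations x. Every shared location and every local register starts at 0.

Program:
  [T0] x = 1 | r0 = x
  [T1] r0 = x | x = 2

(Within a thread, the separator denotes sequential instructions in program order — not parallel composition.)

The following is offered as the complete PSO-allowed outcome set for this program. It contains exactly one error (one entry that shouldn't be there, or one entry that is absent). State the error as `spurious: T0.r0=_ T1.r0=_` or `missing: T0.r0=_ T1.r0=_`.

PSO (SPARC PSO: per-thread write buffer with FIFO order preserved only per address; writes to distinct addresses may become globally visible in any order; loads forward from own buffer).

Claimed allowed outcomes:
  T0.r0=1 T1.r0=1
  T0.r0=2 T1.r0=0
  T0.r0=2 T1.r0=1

outcome vector order: (T0.r0,T1.r0)
under PSO → 1/0; 1/1; 2/0; 2/1
PSO∖claimed = {1/0}

missing: T0.r0=1 T1.r0=0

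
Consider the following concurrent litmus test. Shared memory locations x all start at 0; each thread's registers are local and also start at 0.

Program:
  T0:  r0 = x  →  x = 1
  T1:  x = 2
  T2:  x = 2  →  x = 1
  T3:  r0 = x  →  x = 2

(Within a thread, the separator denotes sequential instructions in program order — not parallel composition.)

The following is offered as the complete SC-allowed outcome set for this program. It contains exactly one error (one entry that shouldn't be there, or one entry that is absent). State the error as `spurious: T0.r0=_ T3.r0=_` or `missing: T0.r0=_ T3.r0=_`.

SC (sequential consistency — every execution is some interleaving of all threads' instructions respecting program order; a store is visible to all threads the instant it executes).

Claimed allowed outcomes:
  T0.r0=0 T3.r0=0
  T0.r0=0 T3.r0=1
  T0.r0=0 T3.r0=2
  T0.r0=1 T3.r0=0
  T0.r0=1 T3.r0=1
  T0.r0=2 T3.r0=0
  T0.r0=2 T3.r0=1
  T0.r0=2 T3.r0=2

outcome vector order: (T0.r0,T3.r0)
under SC → 00 01 02 10 11 12 20 21 22
SC∖claimed = {12}

missing: T0.r0=1 T3.r0=2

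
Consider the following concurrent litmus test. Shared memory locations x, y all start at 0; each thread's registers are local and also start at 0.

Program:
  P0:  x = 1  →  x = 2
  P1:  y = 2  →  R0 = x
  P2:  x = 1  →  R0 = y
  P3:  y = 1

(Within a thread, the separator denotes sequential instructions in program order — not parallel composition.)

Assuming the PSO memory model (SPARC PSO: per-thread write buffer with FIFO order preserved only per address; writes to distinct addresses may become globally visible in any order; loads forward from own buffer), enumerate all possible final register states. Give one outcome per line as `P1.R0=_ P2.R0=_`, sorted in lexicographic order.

P1.R0=0 P2.R0=0
P1.R0=0 P2.R0=1
P1.R0=0 P2.R0=2
P1.R0=1 P2.R0=0
P1.R0=1 P2.R0=1
P1.R0=1 P2.R0=2
P1.R0=2 P2.R0=0
P1.R0=2 P2.R0=1
P1.R0=2 P2.R0=2

outcome vector order: (P1.R0,P2.R0)
|PSO outcomes| = 9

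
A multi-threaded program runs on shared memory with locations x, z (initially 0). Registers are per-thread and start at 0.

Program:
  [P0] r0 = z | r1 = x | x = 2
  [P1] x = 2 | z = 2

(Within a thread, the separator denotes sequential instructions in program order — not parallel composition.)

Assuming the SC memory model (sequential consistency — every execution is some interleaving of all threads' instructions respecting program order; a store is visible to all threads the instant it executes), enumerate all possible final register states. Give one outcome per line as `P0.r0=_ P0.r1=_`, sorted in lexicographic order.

P0.r0=0 P0.r1=0
P0.r0=0 P0.r1=2
P0.r0=2 P0.r1=2

outcome vector order: (P0.r0,P0.r1)
|SC outcomes| = 3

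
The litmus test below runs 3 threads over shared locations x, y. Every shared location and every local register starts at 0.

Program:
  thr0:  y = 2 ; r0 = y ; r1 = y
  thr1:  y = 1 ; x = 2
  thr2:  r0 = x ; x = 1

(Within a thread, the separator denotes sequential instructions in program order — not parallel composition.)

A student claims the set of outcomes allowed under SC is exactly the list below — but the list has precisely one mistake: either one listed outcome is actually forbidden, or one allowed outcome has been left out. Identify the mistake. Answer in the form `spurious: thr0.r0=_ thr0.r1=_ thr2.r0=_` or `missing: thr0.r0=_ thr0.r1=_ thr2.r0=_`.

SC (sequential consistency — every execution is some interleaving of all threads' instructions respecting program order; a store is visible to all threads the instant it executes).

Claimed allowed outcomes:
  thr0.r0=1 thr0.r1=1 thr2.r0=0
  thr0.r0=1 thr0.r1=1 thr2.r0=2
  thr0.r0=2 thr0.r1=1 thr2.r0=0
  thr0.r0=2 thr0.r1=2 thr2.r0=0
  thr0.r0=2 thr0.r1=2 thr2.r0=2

outcome vector order: (thr0.r0,thr0.r1,thr2.r0)
under SC → <1 1 0> <1 1 2> <2 1 0> <2 1 2> <2 2 0> <2 2 2>
SC∖claimed = {<2 1 2>}

missing: thr0.r0=2 thr0.r1=1 thr2.r0=2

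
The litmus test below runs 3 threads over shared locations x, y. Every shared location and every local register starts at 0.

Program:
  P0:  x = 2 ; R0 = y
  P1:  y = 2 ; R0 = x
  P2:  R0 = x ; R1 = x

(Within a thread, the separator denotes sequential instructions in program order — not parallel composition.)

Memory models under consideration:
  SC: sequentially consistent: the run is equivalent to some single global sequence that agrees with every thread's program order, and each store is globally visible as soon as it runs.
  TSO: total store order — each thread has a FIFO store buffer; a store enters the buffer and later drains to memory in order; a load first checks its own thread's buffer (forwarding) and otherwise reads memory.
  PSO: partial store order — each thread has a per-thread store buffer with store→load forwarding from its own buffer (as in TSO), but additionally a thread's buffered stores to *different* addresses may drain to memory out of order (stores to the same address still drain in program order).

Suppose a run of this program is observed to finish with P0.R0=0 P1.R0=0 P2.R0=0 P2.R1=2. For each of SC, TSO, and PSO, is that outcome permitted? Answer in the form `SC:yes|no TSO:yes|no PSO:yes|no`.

outcome vector order: (P0.R0,P1.R0,P2.R0,P2.R1)
SC: 9 outcomes — {(0,2,0,0) (0,2,0,2) (0,2,2,2) (2,0,0,0) (2,0,0,2) (2,0,2,2) (2,2,0,0) (2,2,0,2) (2,2,2,2)}
TSO: 12 outcomes — {(0,0,0,0) (0,0,0,2) (0,0,2,2) (0,2,0,0) (0,2,0,2) (0,2,2,2) (2,0,0,0) (2,0,0,2) (2,0,2,2) (2,2,0,0) (2,2,0,2) (2,2,2,2)}
PSO: 12 outcomes — {(0,0,0,0) (0,0,0,2) (0,0,2,2) (0,2,0,0) (0,2,0,2) (0,2,2,2) (2,0,0,0) (2,0,0,2) (2,0,2,2) (2,2,0,0) (2,2,0,2) (2,2,2,2)}
target (0,0,0,2) ∈ {TSO,PSO}

SC:no TSO:yes PSO:yes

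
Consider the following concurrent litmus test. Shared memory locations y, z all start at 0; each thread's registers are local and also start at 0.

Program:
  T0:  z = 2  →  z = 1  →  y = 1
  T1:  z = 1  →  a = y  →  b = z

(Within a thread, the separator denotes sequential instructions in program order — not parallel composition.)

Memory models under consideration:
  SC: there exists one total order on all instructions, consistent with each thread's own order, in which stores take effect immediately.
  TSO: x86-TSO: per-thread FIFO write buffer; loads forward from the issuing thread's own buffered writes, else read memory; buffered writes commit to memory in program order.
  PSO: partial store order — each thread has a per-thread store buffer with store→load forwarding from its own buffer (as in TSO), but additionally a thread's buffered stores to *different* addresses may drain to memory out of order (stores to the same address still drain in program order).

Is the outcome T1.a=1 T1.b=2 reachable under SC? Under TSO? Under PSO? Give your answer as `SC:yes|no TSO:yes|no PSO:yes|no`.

SC:no TSO:no PSO:yes

outcome vector order: (T1.a,T1.b)
SC: 3 outcomes — {01 02 11}
TSO: 3 outcomes — {01 02 11}
PSO: 4 outcomes — {01 02 11 12}
target 12 ∈ {PSO}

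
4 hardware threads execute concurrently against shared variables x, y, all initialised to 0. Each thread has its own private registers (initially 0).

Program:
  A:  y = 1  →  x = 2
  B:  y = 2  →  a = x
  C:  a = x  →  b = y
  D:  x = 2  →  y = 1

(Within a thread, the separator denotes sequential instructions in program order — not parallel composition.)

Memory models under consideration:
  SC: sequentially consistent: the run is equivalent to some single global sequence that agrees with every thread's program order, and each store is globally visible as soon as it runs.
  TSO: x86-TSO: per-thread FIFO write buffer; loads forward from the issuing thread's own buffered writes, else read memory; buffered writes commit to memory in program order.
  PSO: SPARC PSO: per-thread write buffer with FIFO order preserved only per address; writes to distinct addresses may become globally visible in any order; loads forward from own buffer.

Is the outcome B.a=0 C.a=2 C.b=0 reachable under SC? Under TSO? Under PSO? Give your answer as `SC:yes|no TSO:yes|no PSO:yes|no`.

SC:no TSO:yes PSO:yes

outcome vector order: (B.a,C.a,C.b)
SC: 11 outcomes — {(0,0,0); (0,0,1); (0,0,2); (0,2,1); (0,2,2); (2,0,0); (2,0,1); (2,0,2); (2,2,0); (2,2,1); (2,2,2)}
TSO: 12 outcomes — {(0,0,0); (0,0,1); (0,0,2); (0,2,0); (0,2,1); (0,2,2); (2,0,0); (2,0,1); (2,0,2); (2,2,0); (2,2,1); (2,2,2)}
PSO: 12 outcomes — {(0,0,0); (0,0,1); (0,0,2); (0,2,0); (0,2,1); (0,2,2); (2,0,0); (2,0,1); (2,0,2); (2,2,0); (2,2,1); (2,2,2)}
target (0,2,0) ∈ {TSO,PSO}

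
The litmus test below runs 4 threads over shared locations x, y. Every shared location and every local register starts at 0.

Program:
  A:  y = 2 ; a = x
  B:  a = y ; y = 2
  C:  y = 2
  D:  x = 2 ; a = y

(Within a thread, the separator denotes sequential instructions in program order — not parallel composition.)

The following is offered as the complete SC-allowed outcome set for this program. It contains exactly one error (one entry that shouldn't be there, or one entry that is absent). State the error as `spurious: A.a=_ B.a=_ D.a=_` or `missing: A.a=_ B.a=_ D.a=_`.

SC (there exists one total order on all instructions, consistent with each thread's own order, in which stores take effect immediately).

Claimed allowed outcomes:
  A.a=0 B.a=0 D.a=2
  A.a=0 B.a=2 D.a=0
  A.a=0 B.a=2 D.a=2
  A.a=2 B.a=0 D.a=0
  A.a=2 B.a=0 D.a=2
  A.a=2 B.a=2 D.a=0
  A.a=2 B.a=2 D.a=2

outcome vector order: (A.a,B.a,D.a)
SC (6): <0 0 2>; <0 2 2>; <2 0 0>; <2 0 2>; <2 2 0>; <2 2 2>
claimed∖SC = {<0 2 0>}

spurious: A.a=0 B.a=2 D.a=0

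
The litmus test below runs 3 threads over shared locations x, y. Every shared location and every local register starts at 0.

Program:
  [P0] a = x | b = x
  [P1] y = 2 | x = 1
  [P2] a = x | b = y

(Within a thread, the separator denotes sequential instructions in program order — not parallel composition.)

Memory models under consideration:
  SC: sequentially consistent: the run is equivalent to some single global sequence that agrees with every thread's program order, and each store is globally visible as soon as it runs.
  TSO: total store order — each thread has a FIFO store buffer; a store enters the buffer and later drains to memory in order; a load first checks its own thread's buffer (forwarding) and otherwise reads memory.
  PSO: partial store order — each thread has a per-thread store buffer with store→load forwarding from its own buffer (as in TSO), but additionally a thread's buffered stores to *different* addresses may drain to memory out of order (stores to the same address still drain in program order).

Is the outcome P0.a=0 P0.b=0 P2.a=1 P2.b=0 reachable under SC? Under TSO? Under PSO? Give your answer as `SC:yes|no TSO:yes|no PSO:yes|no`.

outcome vector order: (P0.a,P0.b,P2.a,P2.b)
SC: 9 outcomes — {<0 0 0 0> <0 0 0 2> <0 0 1 2> <0 1 0 0> <0 1 0 2> <0 1 1 2> <1 1 0 0> <1 1 0 2> <1 1 1 2>}
TSO: 9 outcomes — {<0 0 0 0> <0 0 0 2> <0 0 1 2> <0 1 0 0> <0 1 0 2> <0 1 1 2> <1 1 0 0> <1 1 0 2> <1 1 1 2>}
PSO: 12 outcomes — {<0 0 0 0> <0 0 0 2> <0 0 1 0> <0 0 1 2> <0 1 0 0> <0 1 0 2> <0 1 1 0> <0 1 1 2> <1 1 0 0> <1 1 0 2> <1 1 1 0> <1 1 1 2>}
target <0 0 1 0> ∈ {PSO}

SC:no TSO:no PSO:yes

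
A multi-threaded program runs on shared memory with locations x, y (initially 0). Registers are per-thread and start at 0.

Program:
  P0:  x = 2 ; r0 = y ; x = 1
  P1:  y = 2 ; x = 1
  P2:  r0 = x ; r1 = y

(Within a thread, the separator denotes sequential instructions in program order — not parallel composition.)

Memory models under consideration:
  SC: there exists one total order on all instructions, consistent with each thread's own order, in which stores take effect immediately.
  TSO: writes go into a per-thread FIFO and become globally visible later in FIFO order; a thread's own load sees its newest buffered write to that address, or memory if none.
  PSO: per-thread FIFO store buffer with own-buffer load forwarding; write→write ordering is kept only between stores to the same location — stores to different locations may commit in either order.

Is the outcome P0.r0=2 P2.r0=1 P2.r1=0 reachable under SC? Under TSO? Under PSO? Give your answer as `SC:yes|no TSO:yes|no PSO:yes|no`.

SC:no TSO:no PSO:yes

outcome vector order: (P0.r0,P2.r0,P2.r1)
under SC → 000; 002; 010; 012; 020; 022; 200; 202; 212; 220; 222
under TSO → 000; 002; 010; 012; 020; 022; 200; 202; 212; 220; 222
under PSO → 000; 002; 010; 012; 020; 022; 200; 202; 210; 212; 220; 222
target 210 ∈ {PSO}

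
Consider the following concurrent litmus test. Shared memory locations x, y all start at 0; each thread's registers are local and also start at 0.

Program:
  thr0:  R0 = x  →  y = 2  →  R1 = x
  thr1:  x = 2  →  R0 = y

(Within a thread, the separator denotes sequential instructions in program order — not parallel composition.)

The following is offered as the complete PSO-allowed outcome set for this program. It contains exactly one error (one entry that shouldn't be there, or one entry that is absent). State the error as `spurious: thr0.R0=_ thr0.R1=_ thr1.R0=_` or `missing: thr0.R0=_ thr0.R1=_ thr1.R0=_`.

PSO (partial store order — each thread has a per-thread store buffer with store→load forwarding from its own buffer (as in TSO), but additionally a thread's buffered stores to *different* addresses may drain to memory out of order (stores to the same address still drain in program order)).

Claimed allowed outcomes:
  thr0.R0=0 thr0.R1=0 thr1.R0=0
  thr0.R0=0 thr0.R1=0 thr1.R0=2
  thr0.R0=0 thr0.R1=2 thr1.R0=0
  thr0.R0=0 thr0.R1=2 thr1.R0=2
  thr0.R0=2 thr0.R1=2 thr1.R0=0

missing: thr0.R0=2 thr0.R1=2 thr1.R0=2

outcome vector order: (thr0.R0,thr0.R1,thr1.R0)
[PSO] allowed = {000, 002, 020, 022, 220, 222}
PSO∖claimed = {222}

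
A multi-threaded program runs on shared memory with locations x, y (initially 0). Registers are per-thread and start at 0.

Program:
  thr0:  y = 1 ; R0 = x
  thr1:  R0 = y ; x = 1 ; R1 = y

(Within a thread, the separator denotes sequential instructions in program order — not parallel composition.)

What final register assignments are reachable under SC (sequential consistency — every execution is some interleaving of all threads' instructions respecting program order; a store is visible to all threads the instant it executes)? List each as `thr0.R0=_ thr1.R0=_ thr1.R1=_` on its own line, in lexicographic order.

thr0.R0=0 thr1.R0=0 thr1.R1=1
thr0.R0=0 thr1.R0=1 thr1.R1=1
thr0.R0=1 thr1.R0=0 thr1.R1=0
thr0.R0=1 thr1.R0=0 thr1.R1=1
thr0.R0=1 thr1.R0=1 thr1.R1=1

outcome vector order: (thr0.R0,thr1.R0,thr1.R1)
|SC outcomes| = 5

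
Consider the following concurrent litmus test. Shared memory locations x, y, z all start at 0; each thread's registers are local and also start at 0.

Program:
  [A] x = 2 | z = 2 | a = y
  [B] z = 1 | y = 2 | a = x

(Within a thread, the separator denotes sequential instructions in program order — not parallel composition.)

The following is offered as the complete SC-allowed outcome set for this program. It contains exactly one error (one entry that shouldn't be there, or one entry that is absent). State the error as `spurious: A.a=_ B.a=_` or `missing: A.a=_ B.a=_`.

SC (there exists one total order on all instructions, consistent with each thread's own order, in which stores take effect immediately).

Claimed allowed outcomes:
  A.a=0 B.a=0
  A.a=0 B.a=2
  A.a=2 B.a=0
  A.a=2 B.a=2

spurious: A.a=0 B.a=0

outcome vector order: (A.a,B.a)
under SC → 0/2 2/0 2/2
claimed∖SC = {0/0}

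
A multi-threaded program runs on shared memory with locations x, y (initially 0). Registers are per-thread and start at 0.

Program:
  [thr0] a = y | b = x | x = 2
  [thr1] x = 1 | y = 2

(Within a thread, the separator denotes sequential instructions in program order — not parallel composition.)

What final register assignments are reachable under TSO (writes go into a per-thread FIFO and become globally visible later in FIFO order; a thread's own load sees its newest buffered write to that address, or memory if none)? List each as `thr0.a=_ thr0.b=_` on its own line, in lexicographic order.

thr0.a=0 thr0.b=0
thr0.a=0 thr0.b=1
thr0.a=2 thr0.b=1

outcome vector order: (thr0.a,thr0.b)
|TSO outcomes| = 3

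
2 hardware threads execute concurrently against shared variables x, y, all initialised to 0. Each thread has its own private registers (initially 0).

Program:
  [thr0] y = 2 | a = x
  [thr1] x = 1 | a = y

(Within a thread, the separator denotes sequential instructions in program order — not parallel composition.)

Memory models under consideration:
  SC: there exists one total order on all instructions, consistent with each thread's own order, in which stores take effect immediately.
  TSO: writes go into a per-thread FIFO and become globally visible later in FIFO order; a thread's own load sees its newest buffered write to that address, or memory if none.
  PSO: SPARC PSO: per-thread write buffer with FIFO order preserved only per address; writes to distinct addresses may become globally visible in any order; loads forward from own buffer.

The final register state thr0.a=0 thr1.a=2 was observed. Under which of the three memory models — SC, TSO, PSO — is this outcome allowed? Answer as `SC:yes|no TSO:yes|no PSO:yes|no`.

SC:yes TSO:yes PSO:yes

outcome vector order: (thr0.a,thr1.a)
under SC → <0 2> <1 0> <1 2>
under TSO → <0 0> <0 2> <1 0> <1 2>
under PSO → <0 0> <0 2> <1 0> <1 2>
target <0 2> ∈ {SC,TSO,PSO}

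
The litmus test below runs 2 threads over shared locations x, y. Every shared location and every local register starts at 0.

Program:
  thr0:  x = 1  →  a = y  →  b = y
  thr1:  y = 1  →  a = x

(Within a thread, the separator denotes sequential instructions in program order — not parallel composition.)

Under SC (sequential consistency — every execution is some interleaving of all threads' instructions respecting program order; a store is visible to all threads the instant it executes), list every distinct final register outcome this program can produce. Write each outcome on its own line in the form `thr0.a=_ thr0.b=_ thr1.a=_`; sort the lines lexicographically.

thr0.a=0 thr0.b=0 thr1.a=1
thr0.a=0 thr0.b=1 thr1.a=1
thr0.a=1 thr0.b=1 thr1.a=0
thr0.a=1 thr0.b=1 thr1.a=1

outcome vector order: (thr0.a,thr0.b,thr1.a)
|SC outcomes| = 4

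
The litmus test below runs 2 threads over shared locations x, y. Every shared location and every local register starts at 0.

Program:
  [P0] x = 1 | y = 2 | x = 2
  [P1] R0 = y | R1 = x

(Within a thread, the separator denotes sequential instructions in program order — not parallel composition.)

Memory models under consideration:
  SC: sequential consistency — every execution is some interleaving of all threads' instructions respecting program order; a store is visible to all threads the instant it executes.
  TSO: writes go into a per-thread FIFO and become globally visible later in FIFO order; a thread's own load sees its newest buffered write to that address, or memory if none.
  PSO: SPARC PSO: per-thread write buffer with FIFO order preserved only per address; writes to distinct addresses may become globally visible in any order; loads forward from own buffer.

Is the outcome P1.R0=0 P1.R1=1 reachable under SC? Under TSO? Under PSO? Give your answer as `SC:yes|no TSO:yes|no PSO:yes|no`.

SC:yes TSO:yes PSO:yes

outcome vector order: (P1.R0,P1.R1)
SC (5): 00 01 02 21 22
TSO (5): 00 01 02 21 22
PSO (6): 00 01 02 20 21 22
target 01 ∈ {SC,TSO,PSO}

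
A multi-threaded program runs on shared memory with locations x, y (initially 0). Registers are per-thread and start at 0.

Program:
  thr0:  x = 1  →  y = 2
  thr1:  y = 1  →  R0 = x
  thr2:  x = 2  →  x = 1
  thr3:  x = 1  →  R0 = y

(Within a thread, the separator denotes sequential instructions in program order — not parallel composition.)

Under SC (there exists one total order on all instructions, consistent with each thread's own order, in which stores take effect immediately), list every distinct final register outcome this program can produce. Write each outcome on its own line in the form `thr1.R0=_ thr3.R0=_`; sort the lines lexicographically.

thr1.R0=0 thr3.R0=1
thr1.R0=0 thr3.R0=2
thr1.R0=1 thr3.R0=0
thr1.R0=1 thr3.R0=1
thr1.R0=1 thr3.R0=2
thr1.R0=2 thr3.R0=0
thr1.R0=2 thr3.R0=1
thr1.R0=2 thr3.R0=2

outcome vector order: (thr1.R0,thr3.R0)
|SC outcomes| = 8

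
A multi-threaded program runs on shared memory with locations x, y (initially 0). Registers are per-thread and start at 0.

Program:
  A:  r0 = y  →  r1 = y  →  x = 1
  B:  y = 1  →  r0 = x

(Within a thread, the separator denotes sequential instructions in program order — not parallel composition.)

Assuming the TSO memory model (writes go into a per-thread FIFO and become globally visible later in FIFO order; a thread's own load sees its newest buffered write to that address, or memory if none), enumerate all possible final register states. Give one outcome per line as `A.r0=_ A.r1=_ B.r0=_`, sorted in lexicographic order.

outcome vector order: (A.r0,A.r1,B.r0)
|TSO outcomes| = 6

A.r0=0 A.r1=0 B.r0=0
A.r0=0 A.r1=0 B.r0=1
A.r0=0 A.r1=1 B.r0=0
A.r0=0 A.r1=1 B.r0=1
A.r0=1 A.r1=1 B.r0=0
A.r0=1 A.r1=1 B.r0=1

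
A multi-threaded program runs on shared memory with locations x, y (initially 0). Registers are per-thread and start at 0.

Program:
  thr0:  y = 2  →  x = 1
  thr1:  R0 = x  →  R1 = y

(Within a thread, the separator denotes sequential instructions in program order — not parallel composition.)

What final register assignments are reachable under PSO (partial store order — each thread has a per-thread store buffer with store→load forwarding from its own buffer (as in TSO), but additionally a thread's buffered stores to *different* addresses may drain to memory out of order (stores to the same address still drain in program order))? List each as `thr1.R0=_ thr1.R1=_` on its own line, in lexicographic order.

outcome vector order: (thr1.R0,thr1.R1)
|PSO outcomes| = 4

thr1.R0=0 thr1.R1=0
thr1.R0=0 thr1.R1=2
thr1.R0=1 thr1.R1=0
thr1.R0=1 thr1.R1=2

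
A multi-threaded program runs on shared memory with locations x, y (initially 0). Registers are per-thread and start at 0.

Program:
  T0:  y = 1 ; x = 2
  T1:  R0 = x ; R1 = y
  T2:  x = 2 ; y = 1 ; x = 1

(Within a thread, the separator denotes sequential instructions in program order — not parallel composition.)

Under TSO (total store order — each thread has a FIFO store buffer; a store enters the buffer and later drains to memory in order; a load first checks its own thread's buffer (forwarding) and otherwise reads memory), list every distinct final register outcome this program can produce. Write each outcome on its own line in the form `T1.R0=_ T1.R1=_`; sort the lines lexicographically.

outcome vector order: (T1.R0,T1.R1)
|TSO outcomes| = 5

T1.R0=0 T1.R1=0
T1.R0=0 T1.R1=1
T1.R0=1 T1.R1=1
T1.R0=2 T1.R1=0
T1.R0=2 T1.R1=1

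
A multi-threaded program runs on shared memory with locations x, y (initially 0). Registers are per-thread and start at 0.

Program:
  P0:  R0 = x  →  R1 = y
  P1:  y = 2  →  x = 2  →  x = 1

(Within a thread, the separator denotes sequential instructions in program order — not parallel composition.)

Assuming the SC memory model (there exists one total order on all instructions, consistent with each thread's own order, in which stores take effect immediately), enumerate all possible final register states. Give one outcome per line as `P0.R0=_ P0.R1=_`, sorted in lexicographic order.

P0.R0=0 P0.R1=0
P0.R0=0 P0.R1=2
P0.R0=1 P0.R1=2
P0.R0=2 P0.R1=2

outcome vector order: (P0.R0,P0.R1)
|SC outcomes| = 4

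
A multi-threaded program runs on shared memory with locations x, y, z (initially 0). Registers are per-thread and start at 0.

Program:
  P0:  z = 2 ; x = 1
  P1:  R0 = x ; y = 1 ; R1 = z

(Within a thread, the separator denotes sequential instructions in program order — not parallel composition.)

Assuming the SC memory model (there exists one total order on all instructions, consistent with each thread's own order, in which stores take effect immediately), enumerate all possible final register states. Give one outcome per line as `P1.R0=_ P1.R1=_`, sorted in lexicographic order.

outcome vector order: (P1.R0,P1.R1)
|SC outcomes| = 3

P1.R0=0 P1.R1=0
P1.R0=0 P1.R1=2
P1.R0=1 P1.R1=2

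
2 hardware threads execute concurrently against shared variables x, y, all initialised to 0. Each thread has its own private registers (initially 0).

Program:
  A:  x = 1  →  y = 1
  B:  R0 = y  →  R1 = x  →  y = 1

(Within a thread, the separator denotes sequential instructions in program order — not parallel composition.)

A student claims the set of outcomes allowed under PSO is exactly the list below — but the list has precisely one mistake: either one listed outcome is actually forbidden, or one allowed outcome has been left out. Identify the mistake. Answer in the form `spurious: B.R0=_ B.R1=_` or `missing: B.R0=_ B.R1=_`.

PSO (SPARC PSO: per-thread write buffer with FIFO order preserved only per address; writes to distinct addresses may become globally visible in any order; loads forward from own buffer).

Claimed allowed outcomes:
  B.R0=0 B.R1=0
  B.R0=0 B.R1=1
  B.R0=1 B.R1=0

outcome vector order: (B.R0,B.R1)
PSO: 4 outcomes — {00; 01; 10; 11}
PSO∖claimed = {11}

missing: B.R0=1 B.R1=1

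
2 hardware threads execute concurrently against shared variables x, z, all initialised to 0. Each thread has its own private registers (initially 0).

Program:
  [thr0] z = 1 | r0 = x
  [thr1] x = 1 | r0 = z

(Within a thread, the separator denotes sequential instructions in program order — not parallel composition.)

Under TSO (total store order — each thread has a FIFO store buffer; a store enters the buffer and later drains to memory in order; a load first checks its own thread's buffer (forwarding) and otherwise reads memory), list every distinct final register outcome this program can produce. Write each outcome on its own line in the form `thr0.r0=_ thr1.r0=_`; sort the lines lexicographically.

thr0.r0=0 thr1.r0=0
thr0.r0=0 thr1.r0=1
thr0.r0=1 thr1.r0=0
thr0.r0=1 thr1.r0=1

outcome vector order: (thr0.r0,thr1.r0)
|TSO outcomes| = 4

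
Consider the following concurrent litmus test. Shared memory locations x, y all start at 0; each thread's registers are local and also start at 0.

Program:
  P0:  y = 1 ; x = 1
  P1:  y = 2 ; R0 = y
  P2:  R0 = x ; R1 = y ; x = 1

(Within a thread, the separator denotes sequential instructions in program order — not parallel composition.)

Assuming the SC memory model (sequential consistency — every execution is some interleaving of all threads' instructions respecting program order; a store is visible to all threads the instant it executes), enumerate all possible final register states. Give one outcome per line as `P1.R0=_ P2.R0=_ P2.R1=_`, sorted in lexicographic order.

outcome vector order: (P1.R0,P2.R0,P2.R1)
|SC outcomes| = 9

P1.R0=1 P2.R0=0 P2.R1=0
P1.R0=1 P2.R0=0 P2.R1=1
P1.R0=1 P2.R0=0 P2.R1=2
P1.R0=1 P2.R0=1 P2.R1=1
P1.R0=2 P2.R0=0 P2.R1=0
P1.R0=2 P2.R0=0 P2.R1=1
P1.R0=2 P2.R0=0 P2.R1=2
P1.R0=2 P2.R0=1 P2.R1=1
P1.R0=2 P2.R0=1 P2.R1=2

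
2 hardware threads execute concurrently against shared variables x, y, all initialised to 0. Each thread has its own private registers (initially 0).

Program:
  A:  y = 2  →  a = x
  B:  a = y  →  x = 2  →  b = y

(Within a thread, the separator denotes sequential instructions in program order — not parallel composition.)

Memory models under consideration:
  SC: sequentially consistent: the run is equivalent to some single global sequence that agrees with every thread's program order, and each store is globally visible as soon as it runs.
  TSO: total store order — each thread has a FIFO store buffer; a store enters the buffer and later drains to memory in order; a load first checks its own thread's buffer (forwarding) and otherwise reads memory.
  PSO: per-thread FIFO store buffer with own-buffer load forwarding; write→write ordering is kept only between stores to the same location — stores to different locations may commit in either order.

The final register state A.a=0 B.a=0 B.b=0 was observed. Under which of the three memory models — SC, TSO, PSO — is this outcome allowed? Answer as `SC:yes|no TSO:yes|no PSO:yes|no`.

SC:no TSO:yes PSO:yes

outcome vector order: (A.a,B.a,B.b)
[SC] allowed = {(0,0,2) (0,2,2) (2,0,0) (2,0,2) (2,2,2)}
[TSO] allowed = {(0,0,0) (0,0,2) (0,2,2) (2,0,0) (2,0,2) (2,2,2)}
[PSO] allowed = {(0,0,0) (0,0,2) (0,2,2) (2,0,0) (2,0,2) (2,2,2)}
target (0,0,0) ∈ {TSO,PSO}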